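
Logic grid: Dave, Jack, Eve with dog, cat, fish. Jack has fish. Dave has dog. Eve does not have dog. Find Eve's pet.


From clues:
  Jack → fish
  Dave → dog
By elimination, Eve gets the remaining.

cat


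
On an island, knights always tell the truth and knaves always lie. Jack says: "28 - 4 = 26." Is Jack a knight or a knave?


Statement: "28 - 4 = 26."
Actual: 28 - 4 = 24
Claimed: 26
Statement is FALSE → Jack lies → Knave

Knave


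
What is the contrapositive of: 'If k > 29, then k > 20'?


Original: If k > 29, then k > 20
Contrapositive: If ¬Q, then ¬P
Negate Q: not (k > 20)
Negate P: not (k > 29)

If not (k > 20), then not (k > 29).


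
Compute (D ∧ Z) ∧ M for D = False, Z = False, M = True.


D = False, Z = False, M = True
Step 1: D ∧ Z = False AND False = False
Step 2: False ∧ M = False AND True = False
AND is true only when ALL operands are true.

False


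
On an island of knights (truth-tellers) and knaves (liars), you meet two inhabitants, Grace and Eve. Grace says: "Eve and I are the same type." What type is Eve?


Grace says: "Eve and I are the same type."
Case 1: Grace is a Knight (truth-teller)
  Statement is true → they ARE the same → Eve is also a Knight
Case 2: Grace is a Knave (liar)
  Statement is false → they are NOT the same → Eve is a Knight
In both cases, Eve is a Knight.

Knight


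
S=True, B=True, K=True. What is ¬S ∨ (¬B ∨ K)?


S = True, B = True, K = True
Expression: ¬S ∨ (¬B ∨ K)
Step 1: ¬B = NOT True = False
Step 2: ¬B ∨ K = False OR True = True
Step 3: ¬S = NOT True = False
Step 4: (False) ∨ (True) = False OR True = True

True


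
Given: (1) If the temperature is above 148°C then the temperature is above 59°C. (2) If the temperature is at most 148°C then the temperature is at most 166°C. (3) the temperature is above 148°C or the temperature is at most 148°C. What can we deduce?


Constructive dilemma: (P → Q) ∧ (R → S), P ∨ R ⊢ Q ∨ S
Premise 1: the temperature is above 148°C → the temperature is above 59°C
Premise 2: the temperature is at most 148°C → the temperature is at most 166°C
Premise 3: the temperature is above 148°C ∨ the temperature is at most 148°C
Case 1: Assuming the temperature is above 148°C, then by Premise 1, the temperature is above 59°C.
Case 2: Assuming the temperature is at most 148°C, then by Premise 2, the temperature is at most 166°C.
Since one of the temperature is above 148°C or the temperature is at most 148°C must hold, we get the temperature is above 59°C or the temperature is at most 166°C.

The temperature is above 59°C or the temperature is at most 166°C.


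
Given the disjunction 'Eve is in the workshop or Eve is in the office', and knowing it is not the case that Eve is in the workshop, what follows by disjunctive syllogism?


Disjunctive syllogism: P ∨ Q, ¬P ⊢ Q
Disjunction: Eve is in the workshop ∨ Eve is in the office
We know it is not the case that Eve is in the workshop.
By disjunctive syllogism, the other disjunct must be true.

Eve is in the office


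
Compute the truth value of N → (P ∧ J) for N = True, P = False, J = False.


N = True, P = False, J = False
Step 1: P ∧ J = False AND False = False
Step 2: N → (False): false only when N=True and consequent=False.
Result: False

False


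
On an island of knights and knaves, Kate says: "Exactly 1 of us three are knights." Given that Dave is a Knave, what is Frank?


Kate claims exactly 1 knights among Kate, Dave, Frank.
Given: Dave is a Knave.

Case 1: Kate is a Knight (tells truth)
  Then exactly 1 of the three are knights.
  Counting Kate, Dave: 1 knight(s) so far. Need 0 more → Frank = Knave.
Case 2: Kate is a Knave (lies)
  Then the count is NOT 1.
  If Frank = Knight, count = 1 = 1 → claim would be true, contradicts lie.
  If Frank = Knave, count = 0 ≠ 1 → lie confirmed ✓

Frank is a Knave.

Knave


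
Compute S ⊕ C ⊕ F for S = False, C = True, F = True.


S = False, C = True, F = True
Step 1: S ⊕ C = False XOR True = True
Step 2: True ⊕ F = True XOR True = False
XOR is true when an odd number of operands are true.

False


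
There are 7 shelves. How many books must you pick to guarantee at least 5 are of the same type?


Pigeonhole: to guarantee k in one of n categories, need (k-1)×n + 1.
k = 5, n = 7
Minimum = (5-1) × 7 + 1 = 4 × 7 + 1

29


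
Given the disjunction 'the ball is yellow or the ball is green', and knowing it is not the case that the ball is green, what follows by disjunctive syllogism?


Disjunctive syllogism: P ∨ Q, ¬P ⊢ Q
Disjunction: the ball is yellow ∨ the ball is green
We know it is not the case that the ball is green.
By disjunctive syllogism, the other disjunct must be true.

The ball is yellow


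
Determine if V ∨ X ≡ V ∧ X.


Expression 1: V ∨ X
Expression 2: V ∧ X
Truth table (V X | Expr1 Expr2):
  T T |   T     T
  T F |   T     F   ← differ
  F T |   T     F   ← differ
  F F |   F     F
Counterexample: V=T, X=F gives Expr1 = T but Expr2 = F, so the expressions are NOT logically equivalent.

No


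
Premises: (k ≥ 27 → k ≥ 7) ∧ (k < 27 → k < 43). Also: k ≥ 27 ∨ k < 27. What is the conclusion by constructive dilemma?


Constructive dilemma: (P → Q) ∧ (R → S), P ∨ R ⊢ Q ∨ S
Premise 1: k ≥ 27 → k ≥ 7
Premise 2: k < 27 → k < 43
Premise 3: k ≥ 27 ∨ k < 27
Case 1: Assuming k ≥ 27, then by Premise 1, k ≥ 7.
Case 2: Assuming k < 27, then by Premise 2, k < 43.
Since one of k ≥ 27 or k < 27 must hold, we get k ≥ 7 or k < 43.

k ≥ 7 or k < 43.


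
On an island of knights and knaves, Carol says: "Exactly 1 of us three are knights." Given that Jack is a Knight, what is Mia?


Carol claims exactly 1 knights among Carol, Jack, Mia.
Given: Jack is a Knight.

Case 1: Carol is a Knight (tells truth)
  Then exactly 1 of the three are knights.
  Counting Carol, Jack: 2 knight(s) so far. Need -1 more → impossible.
Case 2: Carol is a Knave (lies)
  Then the count is NOT 1.
  If Mia = Knave, count = 1 = 1 → claim would be true, contradicts lie.
  If Mia = Knight, count = 2 ≠ 1 → lie confirmed ✓

Mia is a Knight.

Knight


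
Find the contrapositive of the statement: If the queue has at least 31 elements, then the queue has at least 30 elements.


Original: If the queue has at least 31 elements, then the queue has at least 30 elements
Contrapositive: If ¬Q, then ¬P
Negate Q: not (the queue has at least 30 elements)
Negate P: not (the queue has at least 31 elements)

If not (the queue has at least 30 elements), then not (the queue has at least 31 elements).


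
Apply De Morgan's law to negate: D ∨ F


De Morgan's law: ¬(P ∨ Q) ≡ ¬P ∧ ¬Q
¬(D ∨ F) = ¬D ∧ ¬F

¬D ∧ ¬F


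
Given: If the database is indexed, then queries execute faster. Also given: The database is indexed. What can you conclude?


Modus ponens: P → Q, P ⊢ Q
P: the database is indexed
Q: queries execute faster
We have P → Q and P is true.
By modus ponens, Q must be true.

Queries execute faster


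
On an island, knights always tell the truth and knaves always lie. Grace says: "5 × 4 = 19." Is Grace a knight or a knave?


Statement: "5 × 4 = 19."
Actual: 5 × 4 = 20
Claimed: 19
Statement is FALSE → Grace lies → Knave

Knave


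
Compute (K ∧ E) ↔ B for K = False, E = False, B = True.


K = False, E = False, B = True
Step 1: K ∧ E = False AND False = False
Step 2: (False) ↔ B: true when both sides have same truth value.
Result: False ↔ True = False

False


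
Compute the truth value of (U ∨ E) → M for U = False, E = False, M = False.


U = False, E = False, M = False
Step 1: U ∨ E = False OR False = False
Step 2: (False) → M: false only when antecedent=True and M=False.
Result: True

True


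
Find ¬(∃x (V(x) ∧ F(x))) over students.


Original: ∃x (V(x) ∧ F(x))
Rule: ¬∀→∃, ¬∃→∀, negate predicate.
Negation: ∀x (¬V(x) ∨ ¬F(x))

∀x (¬V(x) ∨ ¬F(x))


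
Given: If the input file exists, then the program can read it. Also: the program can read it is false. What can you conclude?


Modus tollens: P → Q, ¬Q ⊢ ¬P
P: the input file exists
Q: the program can read it
We have P → Q and Q is false.
By modus tollens, P must be false.

It is not the case that the input file exists


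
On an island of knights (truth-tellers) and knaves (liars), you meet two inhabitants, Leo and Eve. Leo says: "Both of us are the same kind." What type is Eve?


Leo says: "Both of us are the same kind."
Case 1: Leo is a Knight (truth-teller)
  Statement is true → they ARE the same → Eve is also a Knight
Case 2: Leo is a Knave (liar)
  Statement is false → they are NOT the same → Eve is a Knight
In both cases, Eve is a Knight.

Knight


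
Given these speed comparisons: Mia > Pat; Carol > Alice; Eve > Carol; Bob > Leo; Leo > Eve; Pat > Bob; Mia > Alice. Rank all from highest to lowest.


Constraints: Mia > Pat; Carol > Alice; Eve > Carol; Bob > Leo; Leo > Eve; Pat > Bob; Mia > Alice
Method: at each step, the next-highest is the one remaining person who never appears on the smaller side of a constraint between remaining people.
  Step 1: remaining {Leo, Pat, Bob, Alice, Carol, Mia, Eve}; on the smaller side: {Leo, Pat, Bob, Alice, Carol, Eve} → Mia is next (Mia > Pat; Mia > Alice).
  Step 2: remaining {Leo, Pat, Bob, Alice, Carol, Eve}; on the smaller side: {Leo, Bob, Alice, Carol, Eve} → Pat is next (Pat > Bob).
  Step 3: remaining {Leo, Bob, Alice, Carol, Eve}; on the smaller side: {Leo, Alice, Carol, Eve} → Bob is next (Bob > Leo).
  Step 4: remaining {Leo, Alice, Carol, Eve}; on the smaller side: {Alice, Carol, Eve} → Leo is next (Leo > Eve).
  Step 5: remaining {Alice, Carol, Eve}; on the smaller side: {Alice, Carol} → Eve is next (Eve > Carol).
  Step 6: remaining {Alice, Carol}; on the smaller side: {Alice} → Carol is next (Carol > Alice).
  Step 7: only Alice remains → lowest.
Final ranking (highest to lowest):

Mia > Pat > Bob > Leo > Eve > Carol > Alice


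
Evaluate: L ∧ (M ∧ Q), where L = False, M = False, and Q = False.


L = False, M = False, Q = False
Step 1: M ∧ Q = False AND False = False
Step 2: L ∧ False = False AND False = False
AND is true only when ALL operands are true.

False


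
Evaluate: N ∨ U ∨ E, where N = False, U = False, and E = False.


N = False, U = False, E = False
Step 1: N ∨ U = False OR False = False
Step 2: False ∨ E = False OR False = False
OR is true when at least one operand is true.

False


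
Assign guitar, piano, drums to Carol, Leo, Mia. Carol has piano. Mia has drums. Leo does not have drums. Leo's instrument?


From clues:
  Mia → drums
  Carol → piano
By elimination, Leo gets the remaining.

guitar


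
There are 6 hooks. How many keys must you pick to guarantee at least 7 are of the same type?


Pigeonhole: to guarantee k in one of n categories, need (k-1)×n + 1.
k = 7, n = 6
Minimum = (7-1) × 6 + 1 = 6 × 6 + 1

37


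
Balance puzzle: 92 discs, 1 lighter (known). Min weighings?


Each weighing has 3 outcomes (left heavy / balance / right heavy), so k weighings distinguish at most 3^k cases; splitting into three near-equal groups achieves this.
Need 3^k ≥ 92: 3^4 = 81 < 92 ≤ 3^5 = 243
k = ⌈log₃(92)⌉ = 5

5


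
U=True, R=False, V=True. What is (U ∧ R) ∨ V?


U = True, R = False, V = True
Expression: (U ∧ R) ∨ V
Step 1: U ∧ R = True AND False = False
Step 2: (False) ∨ V = False OR True = True

True


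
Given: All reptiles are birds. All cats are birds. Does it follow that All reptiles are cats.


Premise 1: All reptiles are birds.
Premise 2: All cats are birds.
Conclusion: All reptiles are cats.
Fallacy: undistributed middle. birds is predicate in both.
Counterexample: reptiles and cats could be disjoint subsets of birds.

Invalid


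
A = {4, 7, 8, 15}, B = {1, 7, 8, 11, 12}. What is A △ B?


A = {4, 7, 8, 15}
B = {1, 7, 8, 11, 12}
Operation: symmetric difference
In A only: [4, 15], in B only: [1, 11, 12]

{1, 4, 11, 12, 15}


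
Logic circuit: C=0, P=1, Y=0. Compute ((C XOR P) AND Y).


C XOR P = 0^1 = 1
1 AND 0 = 0

0


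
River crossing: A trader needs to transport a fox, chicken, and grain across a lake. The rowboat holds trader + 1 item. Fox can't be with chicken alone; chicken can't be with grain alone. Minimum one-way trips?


1. trader+chicken → 2. trader ← 3. trader+fox → 4. trader+chicken ← 5. trader+grain → 6. trader ← 7. trader+chicken →
Minimum trips = 7

7


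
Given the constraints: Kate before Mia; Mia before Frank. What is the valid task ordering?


Constraints: Kate before Mia; Mia before Frank
Method: repeatedly schedule the remaining task that has no remaining task required before it.
  Step 1: remaining {Frank, Kate, Mia}; every task except Kate still has a predecessor pending → schedule Kate.
  Step 2: remaining {Frank, Mia}; every task except Mia still has a predecessor pending → schedule Mia.
  Step 3: only Frank remains → schedule Frank.
Resulting order:

Kate → Mia → Frank


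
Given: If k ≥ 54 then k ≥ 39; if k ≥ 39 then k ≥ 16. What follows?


Hypothetical syllogism: P → Q, Q → R ⊢ P → R
Premise 1: k ≥ 54 → k ≥ 39
Premise 2: k ≥ 39 → k ≥ 16
Chain the implications: the middle term (k ≥ 39) links the two.
Conclusion: If k ≥ 54, then k ≥ 16.

If k ≥ 54, then k ≥ 16.


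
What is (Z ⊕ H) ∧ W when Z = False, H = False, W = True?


Z = False, H = False, W = True
Step 1: Z ⊕ H = False XOR False = False
Step 2: False ∧ W = False AND True = False
XOR true when exactly one of Z,H is true; then AND with W.

False


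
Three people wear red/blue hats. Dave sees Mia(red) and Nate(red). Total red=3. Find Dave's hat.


Total red = 3, seen red = 2
Own red = 3 - 2 = 1
Dave's hat is red.

red


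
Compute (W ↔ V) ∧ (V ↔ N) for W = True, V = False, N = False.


W = True, V = False, N = False
Step 1: W ↔ V is true when W and V have the same value. Result: False
Step 2: V ↔ N is true when V and N have the same value. Result: True
Step 3: False ∧ True = False

False


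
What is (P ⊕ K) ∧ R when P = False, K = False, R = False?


P = False, K = False, R = False
Step 1: P ⊕ K = False XOR False = False
Step 2: False ∧ R = False AND False = False
XOR true when exactly one of P,K is true; then AND with R.

False


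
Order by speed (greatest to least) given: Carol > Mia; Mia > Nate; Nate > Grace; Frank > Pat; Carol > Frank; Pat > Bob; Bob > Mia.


Constraints: Carol > Mia; Mia > Nate; Nate > Grace; Frank > Pat; Carol > Frank; Pat > Bob; Bob > Mia
Method: at each step, the next-highest is the one remaining person who never appears on the smaller side of a constraint between remaining people.
  Step 1: remaining {Carol, Grace, Frank, Mia, Bob, Pat, Nate}; on the smaller side: {Grace, Frank, Mia, Bob, Pat, Nate} → Carol is next (Carol > Mia; Carol > Frank).
  Step 2: remaining {Grace, Frank, Mia, Bob, Pat, Nate}; on the smaller side: {Grace, Mia, Bob, Pat, Nate} → Frank is next (Frank > Pat).
  Step 3: remaining {Grace, Mia, Bob, Pat, Nate}; on the smaller side: {Grace, Mia, Bob, Nate} → Pat is next (Pat > Bob).
  Step 4: remaining {Grace, Mia, Bob, Nate}; on the smaller side: {Grace, Mia, Nate} → Bob is next (Bob > Mia).
  Step 5: remaining {Grace, Mia, Nate}; on the smaller side: {Grace, Nate} → Mia is next (Mia > Nate).
  Step 6: remaining {Grace, Nate}; on the smaller side: {Grace} → Nate is next (Nate > Grace).
  Step 7: only Grace remains → lowest.
Final ranking (highest to lowest):

Carol > Frank > Pat > Bob > Mia > Nate > Grace


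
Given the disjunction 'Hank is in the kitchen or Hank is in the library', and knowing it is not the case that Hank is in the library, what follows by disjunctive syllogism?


Disjunctive syllogism: P ∨ Q, ¬P ⊢ Q
Disjunction: Hank is in the kitchen ∨ Hank is in the library
We know it is not the case that Hank is in the library.
By disjunctive syllogism, the other disjunct must be true.

Hank is in the kitchen


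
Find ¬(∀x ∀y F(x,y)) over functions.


Original: ∀x ∀y F(x,y)
Rule: ¬∀→∃, ¬∃→∀, negate predicate.
Negation: ∃x ∃y ¬F(x,y)

∃x ∃y ¬F(x,y)


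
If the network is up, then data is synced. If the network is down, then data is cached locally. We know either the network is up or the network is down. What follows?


Constructive dilemma: (P → Q) ∧ (R → S), P ∨ R ⊢ Q ∨ S
Premise 1: the network is up → data is synced
Premise 2: the network is down → data is cached locally
Premise 3: the network is up ∨ the network is down
Case 1: Assuming the network is up, then by Premise 1, data is synced.
Case 2: Assuming the network is down, then by Premise 2, data is cached locally.
Since one of the network is up or the network is down must hold, we get data is synced or data is cached locally.

Data is synced or data is cached locally.


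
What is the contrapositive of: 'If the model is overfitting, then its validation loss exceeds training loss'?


Original: If the model is overfitting, then its validation loss exceeds training loss
Contrapositive: If ¬Q, then ¬P
Negate Q: not (its validation loss exceeds training loss)
Negate P: not (the model is overfitting)

If not (its validation loss exceeds training loss), then not (the model is overfitting).


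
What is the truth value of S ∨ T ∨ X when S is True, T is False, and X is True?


S = True, T = False, X = True
Step 1: S ∨ T = True OR False = True
Step 2: True ∨ X = True OR True = True
OR is true when at least one operand is true.

True


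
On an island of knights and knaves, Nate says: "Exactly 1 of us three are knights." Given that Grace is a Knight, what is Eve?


Nate claims exactly 1 knights among Nate, Grace, Eve.
Given: Grace is a Knight.

Case 1: Nate is a Knight (tells truth)
  Then exactly 1 of the three are knights.
  Counting Nate, Grace: 2 knight(s) so far. Need -1 more → impossible.
Case 2: Nate is a Knave (lies)
  Then the count is NOT 1.
  If Eve = Knave, count = 1 = 1 → claim would be true, contradicts lie.
  If Eve = Knight, count = 2 ≠ 1 → lie confirmed ✓

Eve is a Knight.

Knight


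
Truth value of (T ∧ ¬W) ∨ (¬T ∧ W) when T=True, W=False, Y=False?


T = True, W = False, Y = False
Expression: (T ∧ ¬W) ∨ (¬T ∧ W)
Step 1: ¬W = NOT False = True
Step 2: T ∧ ¬W = True AND True = True
Step 3: ¬T = NOT True = False
Step 4: ¬T ∧ W = False AND False = False
Step 5: (True) ∨ (False) = True OR False = True

True


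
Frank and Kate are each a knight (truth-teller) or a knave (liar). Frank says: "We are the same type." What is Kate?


Frank says: "We are the same type."
Case 1: Frank is a Knight (truth-teller)
  Statement is true → they ARE the same → Kate is also a Knight
Case 2: Frank is a Knave (liar)
  Statement is false → they are NOT the same → Kate is a Knight
In both cases, Kate is a Knight.

Knight


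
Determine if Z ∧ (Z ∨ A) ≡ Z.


Expression 1: Z ∧ (Z ∨ A)
Expression 2: Z
Truth table (Z A | Expr1 Expr2):
  T T |   T     T
  T F |   T     T
  F T |   F     F
  F F |   F     F
All 4 rows agree, so the expressions are logically equivalent.

Yes


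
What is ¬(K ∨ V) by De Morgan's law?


De Morgan's law: ¬(P ∨ Q) ≡ ¬P ∧ ¬Q
¬(K ∨ V) = ¬K ∧ ¬V

¬K ∧ ¬V


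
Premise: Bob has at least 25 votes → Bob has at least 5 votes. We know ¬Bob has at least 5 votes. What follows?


Modus tollens: P → Q, ¬Q ⊢ ¬P
P: Bob has at least 25 votes
Q: Bob has at least 5 votes
We have P → Q and Q is false.
By modus tollens, P must be false.

It is not the case that Bob has at least 25 votes


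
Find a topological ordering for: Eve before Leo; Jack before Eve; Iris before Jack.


Constraints: Eve before Leo; Jack before Eve; Iris before Jack
Method: repeatedly schedule the remaining task that has no remaining task required before it.
  Step 1: remaining {Jack, Leo, Iris, Eve}; every task except Iris still has a predecessor pending → schedule Iris.
  Step 2: remaining {Jack, Leo, Eve}; every task except Jack still has a predecessor pending → schedule Jack.
  Step 3: remaining {Leo, Eve}; every task except Eve still has a predecessor pending → schedule Eve.
  Step 4: only Leo remains → schedule Leo.
Resulting order:

Iris → Jack → Eve → Leo


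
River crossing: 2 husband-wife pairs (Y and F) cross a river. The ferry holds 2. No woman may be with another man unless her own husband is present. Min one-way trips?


Label couples Y and F.
1. WY+WF → (far: WY,WF; near: HY,HF)
2. WY ←   (far: WF; near: HY,HF,WY)
3. HY+HF → (far: HY,HF,WF; near: WY)
4. HY ←   (far: HF,WF; near: HY,WY)  — HY returns, since WY is alone on near bank
5. HY+WY → (far: all four; near: empty)
Every state respects the constraint.
Minimum trips = 5

5


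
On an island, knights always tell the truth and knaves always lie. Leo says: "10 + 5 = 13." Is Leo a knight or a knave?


Statement: "10 + 5 = 13."
Actual: 10 + 5 = 15
Claimed: 13
Statement is FALSE → Leo lies → Knave

Knave


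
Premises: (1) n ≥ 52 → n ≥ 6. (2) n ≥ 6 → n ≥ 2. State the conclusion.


Hypothetical syllogism: P → Q, Q → R ⊢ P → R
Premise 1: n ≥ 52 → n ≥ 6
Premise 2: n ≥ 6 → n ≥ 2
Chain the implications: the middle term (n ≥ 6) links the two.
Conclusion: If n ≥ 52, then n ≥ 2.

If n ≥ 52, then n ≥ 2.


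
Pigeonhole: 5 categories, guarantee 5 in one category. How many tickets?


Pigeonhole: to guarantee k in one of n categories, need (k-1)×n + 1.
k = 5, n = 5
Minimum = (5-1) × 5 + 1 = 4 × 5 + 1

21


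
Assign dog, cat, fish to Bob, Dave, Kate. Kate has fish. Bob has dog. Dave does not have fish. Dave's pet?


From clues:
  Kate → fish
  Bob → dog
By elimination, Dave gets the remaining.

cat


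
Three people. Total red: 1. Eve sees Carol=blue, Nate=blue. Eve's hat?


Total red = 1, seen red = 0
Own red = 1 - 0 = 1
Eve's hat is red.

red


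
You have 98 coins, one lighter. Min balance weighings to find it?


Each weighing has 3 outcomes (left heavy / balance / right heavy), so k weighings distinguish at most 3^k cases; splitting into three near-equal groups achieves this.
Need 3^k ≥ 98: 3^4 = 81 < 98 ≤ 3^5 = 243
k = ⌈log₃(98)⌉ = 5

5


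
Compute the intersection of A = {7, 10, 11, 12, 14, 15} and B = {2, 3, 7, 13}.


A = {7, 10, 11, 12, 14, 15}
B = {2, 3, 7, 13}
Operation: intersection
Elements in both: 7

{7}


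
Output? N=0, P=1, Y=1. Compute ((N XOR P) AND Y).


N XOR P = 0^1 = 1
1 AND 1 = 1

1


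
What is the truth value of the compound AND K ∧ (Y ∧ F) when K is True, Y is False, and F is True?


K = True, Y = False, F = True
Step 1: Y ∧ F = False AND True = False
Step 2: K ∧ False = True AND False = False
AND is true only when ALL operands are true.

False


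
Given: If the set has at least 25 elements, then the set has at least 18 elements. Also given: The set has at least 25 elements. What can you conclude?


Modus ponens: P → Q, P ⊢ Q
P: the set has at least 25 elements
Q: the set has at least 18 elements
We have P → Q and P is true.
By modus ponens, Q must be true.

The set has at least 18 elements


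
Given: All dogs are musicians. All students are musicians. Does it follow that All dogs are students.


Premise 1: All dogs are musicians.
Premise 2: All students are musicians.
Conclusion: All dogs are students.
Fallacy: undistributed middle. musicians is predicate in both.
Counterexample: dogs and students could be disjoint subsets of musicians.

Invalid


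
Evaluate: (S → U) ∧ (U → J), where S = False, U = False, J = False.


S = False, U = False, J = False
Step 1: S → U is false only when S=True and U=False. Result: True
Step 2: U → J is false only when U=True and J=False. Result: True
Step 3: True ∧ True = True

True


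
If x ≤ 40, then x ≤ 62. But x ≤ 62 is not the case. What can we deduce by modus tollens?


Modus tollens: P → Q, ¬Q ⊢ ¬P
P: x ≤ 40
Q: x ≤ 62
We have P → Q and Q is false.
By modus tollens, P must be false.

It is not the case that x ≤ 40


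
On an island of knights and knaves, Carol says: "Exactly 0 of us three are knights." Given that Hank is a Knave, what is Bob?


Carol claims exactly 0 knights among Carol, Hank, Bob.
Given: Hank is a Knave.

Case 1: Carol is a Knight (tells truth)
  Then exactly 0 of the three are knights.
  Counting Carol, Hank: 1 knight(s) so far. Need -1 more → impossible.
Case 2: Carol is a Knave (lies)
  Then the count is NOT 0.
  If Bob = Knave, count = 0 = 0 → claim would be true, contradicts lie.
  If Bob = Knight, count = 1 ≠ 0 → lie confirmed ✓

Bob is a Knight.

Knight


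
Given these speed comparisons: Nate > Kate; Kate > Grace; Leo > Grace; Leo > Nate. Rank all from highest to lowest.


Constraints: Nate > Kate; Kate > Grace; Leo > Grace; Leo > Nate
Method: at each step, the next-highest is the one remaining person who never appears on the smaller side of a constraint between remaining people.
  Step 1: remaining {Kate, Leo, Nate, Grace}; on the smaller side: {Kate, Nate, Grace} → Leo is next (Leo > Grace; Leo > Nate).
  Step 2: remaining {Kate, Nate, Grace}; on the smaller side: {Kate, Grace} → Nate is next (Nate > Kate).
  Step 3: remaining {Kate, Grace}; on the smaller side: {Grace} → Kate is next (Kate > Grace).
  Step 4: only Grace remains → lowest.
Final ranking (highest to lowest):

Leo > Nate > Kate > Grace


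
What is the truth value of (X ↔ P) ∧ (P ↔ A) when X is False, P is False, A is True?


X = False, P = False, A = True
Step 1: X ↔ P is true when X and P have the same value. Result: True
Step 2: P ↔ A is true when P and A have the same value. Result: False
Step 3: True ∧ False = False

False


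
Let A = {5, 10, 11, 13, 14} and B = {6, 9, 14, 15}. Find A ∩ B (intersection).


A = {5, 10, 11, 13, 14}
B = {6, 9, 14, 15}
Operation: intersection
Elements in both: 14

{14}


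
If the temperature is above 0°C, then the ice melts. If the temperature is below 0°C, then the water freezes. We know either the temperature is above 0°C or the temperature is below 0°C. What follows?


Constructive dilemma: (P → Q) ∧ (R → S), P ∨ R ⊢ Q ∨ S
Premise 1: the temperature is above 0°C → the ice melts
Premise 2: the temperature is below 0°C → the water freezes
Premise 3: the temperature is above 0°C ∨ the temperature is below 0°C
Case 1: Assuming the temperature is above 0°C, then by Premise 1, the ice melts.
Case 2: Assuming the temperature is below 0°C, then by Premise 2, the water freezes.
Since one of the temperature is above 0°C or the temperature is below 0°C must hold, we get the ice melts or the water freezes.

The ice melts or the water freezes.


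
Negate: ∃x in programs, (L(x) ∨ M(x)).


Original: ∃x (L(x) ∨ M(x))
Rule: ¬∀→∃, ¬∃→∀, negate predicate.
Negation: ∀x (¬L(x) ∧ ¬M(x))

∀x (¬L(x) ∧ ¬M(x))


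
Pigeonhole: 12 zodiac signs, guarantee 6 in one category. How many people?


Pigeonhole: to guarantee k in one of n categories, need (k-1)×n + 1.
k = 6, n = 12
Minimum = (6-1) × 12 + 1 = 5 × 12 + 1

61


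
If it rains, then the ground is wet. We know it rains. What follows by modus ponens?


Modus ponens: P → Q, P ⊢ Q
P: it rains
Q: the ground is wet
We have P → Q and P is true.
By modus ponens, Q must be true.

The ground is wet


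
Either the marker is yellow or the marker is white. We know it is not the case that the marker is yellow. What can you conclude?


Disjunctive syllogism: P ∨ Q, ¬P ⊢ Q
Disjunction: the marker is yellow ∨ the marker is white
We know it is not the case that the marker is yellow.
By disjunctive syllogism, the other disjunct must be true.

The marker is white


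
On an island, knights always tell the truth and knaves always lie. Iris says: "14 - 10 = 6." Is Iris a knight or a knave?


Statement: "14 - 10 = 6."
Actual: 14 - 10 = 4
Claimed: 6
Statement is FALSE → Iris lies → Knave

Knave


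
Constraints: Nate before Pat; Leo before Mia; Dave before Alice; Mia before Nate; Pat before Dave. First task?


Constraints: Nate before Pat; Leo before Mia; Dave before Alice; Mia before Nate; Pat before Dave
The first task can have nothing scheduled before it, so it must never appear on the right of a 'before'.
Tasks appearing after some 'before': Pat, Mia, Alice, Nate, Dave.
The only task not in that list is Leo → it is first.

Leo


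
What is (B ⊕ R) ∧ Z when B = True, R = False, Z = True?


B = True, R = False, Z = True
Step 1: B ⊕ R = True XOR False = True
Step 2: True ∧ Z = True AND True = True
XOR true when exactly one of B,R is true; then AND with Z.

True


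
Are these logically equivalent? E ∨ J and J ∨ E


Expression 1: E ∨ J
Expression 2: J ∨ E
Truth table (E J | Expr1 Expr2):
  T T |   T     T
  T F |   T     T
  F T |   T     T
  F F |   F     F
All 4 rows agree, so the expressions are logically equivalent.

Yes


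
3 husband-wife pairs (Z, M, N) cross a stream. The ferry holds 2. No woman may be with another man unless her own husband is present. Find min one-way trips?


Label couples Z, M, N (H = husband, W = wife).
Counting alone: 6 people, the ferry carries 2 and someone must bring it back, so each round trip nets at most +1 on the far side until the last crossing → at least 9 trips. The jealousy constraint makes 9 impossible; the shortest valid schedule has 11:
1. WZ+WM →  (far: WZ,WM; near: HZ,HM,HN,WN)
2. WZ ←       (far: WM; near: HZ,HM,HN,WZ,WN)
3. WZ+WN →  (far: WZ,WM,WN; near: HZ,HM,HN)
4. WZ ←       (far: WM,WN; near: HZ,HM,HN,WZ)
5. HM+HN →  (far: HM,WM,HN,WN; near: HZ,WZ)
6. HM+WM ←  (far: HN,WN; near: HZ,WZ,HM,WM)
7. HZ+HM →  (far: HZ,HM,HN,WN; near: WZ,WM)
8. WN ←       (far: HZ,HM,HN; near: WZ,WM,WN)
9. WZ+WM →  (far: HZ,WZ,HM,WM,HN; near: WN)
10. HN ←      (far: HZ,WZ,HM,WM; near: HN,WN)
11. HN+WN → (far: all six; near: empty)
In every state each wife is either with her husband or with no other man.
Minimum trips = 11

11


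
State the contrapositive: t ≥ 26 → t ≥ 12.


Original: If t ≥ 26, then t ≥ 12
Contrapositive: If ¬Q, then ¬P
Negate Q: not (t ≥ 12)
Negate P: not (t ≥ 26)

If not (t ≥ 12), then not (t ≥ 26).


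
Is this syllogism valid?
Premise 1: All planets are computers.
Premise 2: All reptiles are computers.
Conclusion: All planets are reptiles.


Premise 1: All planets are computers.
Premise 2: All reptiles are computers.
Conclusion: All planets are reptiles.
Fallacy: undistributed middle. computers is predicate in both.
Counterexample: planets and reptiles could be disjoint subsets of computers.

Invalid


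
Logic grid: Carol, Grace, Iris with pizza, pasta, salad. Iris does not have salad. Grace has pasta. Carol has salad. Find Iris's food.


From clues:
  Carol → salad
  Grace → pasta
By elimination, Iris gets the remaining.

pizza


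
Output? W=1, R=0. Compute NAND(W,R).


W AND R = 0
NOT(0) = 1

1


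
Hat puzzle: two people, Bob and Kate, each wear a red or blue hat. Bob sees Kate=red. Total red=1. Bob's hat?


Total red = 1, Kate = red
Red accounted for: 1
Remaining for Bob: 0
Bob's hat is blue.

blue


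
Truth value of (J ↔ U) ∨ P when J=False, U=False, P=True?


J = False, U = False, P = True
Expression: (J ↔ U) ∨ P
Step 1: J ↔ U = (False iff False) (true when values match) = True
Step 2: (True) ∨ P = True OR True = True

True


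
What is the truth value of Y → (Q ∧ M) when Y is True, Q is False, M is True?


Y = True, Q = False, M = True
Step 1: Q ∧ M = False AND True = False
Step 2: Y → (False): false only when Y=True and consequent=False.
Result: False

False


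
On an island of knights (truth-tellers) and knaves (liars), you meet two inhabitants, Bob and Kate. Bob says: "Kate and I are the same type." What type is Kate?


Bob says: "Kate and I are the same type."
Case 1: Bob is a Knight (truth-teller)
  Statement is true → they ARE the same → Kate is also a Knight
Case 2: Bob is a Knave (liar)
  Statement is false → they are NOT the same → Kate is a Knight
In both cases, Kate is a Knight.

Knight


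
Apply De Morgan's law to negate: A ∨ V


De Morgan's law: ¬(P ∨ Q) ≡ ¬P ∧ ¬Q
¬(A ∨ V) = ¬A ∧ ¬V

¬A ∧ ¬V


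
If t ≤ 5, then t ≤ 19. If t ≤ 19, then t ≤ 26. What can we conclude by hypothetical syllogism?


Hypothetical syllogism: P → Q, Q → R ⊢ P → R
Premise 1: t ≤ 5 → t ≤ 19
Premise 2: t ≤ 19 → t ≤ 26
Chain the implications: the middle term (t ≤ 19) links the two.
Conclusion: If t ≤ 5, then t ≤ 26.

If t ≤ 5, then t ≤ 26.


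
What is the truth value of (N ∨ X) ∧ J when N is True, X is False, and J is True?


N = True, X = False, J = True
Step 1: N ∨ X = True OR False = True
Step 2: True ∧ J = True AND True = True
OR is true when at least one operand is true; AND requires both.

True


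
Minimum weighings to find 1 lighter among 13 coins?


Each weighing has 3 outcomes (left heavy / balance / right heavy), so k weighings distinguish at most 3^k cases; splitting into three near-equal groups achieves this.
Need 3^k ≥ 13: 3^2 = 9 < 13 ≤ 3^3 = 27
k = ⌈log₃(13)⌉ = 3

3


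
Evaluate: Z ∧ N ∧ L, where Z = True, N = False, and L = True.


Z = True, N = False, L = True
Step 1: Z ∧ N = True AND False = False
Step 2: (False) ∧ L = (False) AND True = False
AND is true only when ALL operands are true.

False


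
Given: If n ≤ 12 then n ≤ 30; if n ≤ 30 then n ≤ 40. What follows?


Hypothetical syllogism: P → Q, Q → R ⊢ P → R
Premise 1: n ≤ 12 → n ≤ 30
Premise 2: n ≤ 30 → n ≤ 40
Chain the implications: the middle term (n ≤ 30) links the two.
Conclusion: If n ≤ 12, then n ≤ 40.

If n ≤ 12, then n ≤ 40.


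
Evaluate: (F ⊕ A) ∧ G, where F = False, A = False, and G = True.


F = False, A = False, G = True
Step 1: F ⊕ A = False XOR False = False
Step 2: False ∧ G = False AND True = False
XOR true when exactly one of F,A is true; then AND with G.

False


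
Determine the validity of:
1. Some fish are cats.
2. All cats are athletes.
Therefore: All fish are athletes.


Premise 1: Some fish are cats.
Premise 2: All cats are athletes.
Conclusion: All fish are athletes.
Fallacy: illicit minor. The minor term (fish) is distributed in the conclusion ('All fish ...') but undistributed in its premise ('Some fish are cats' doesn't cover all fish).
Only 'Some fish are athletes' follows, not 'All'.

Invalid


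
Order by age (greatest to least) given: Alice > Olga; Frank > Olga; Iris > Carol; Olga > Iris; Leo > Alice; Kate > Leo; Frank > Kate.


Constraints: Alice > Olga; Frank > Olga; Iris > Carol; Olga > Iris; Leo > Alice; Kate > Leo; Frank > Kate
Method: at each step, the next-highest is the one remaining person who never appears on the smaller side of a constraint between remaining people.
  Step 1: remaining {Frank, Leo, Carol, Alice, Olga, Iris, Kate}; on the smaller side: {Leo, Carol, Alice, Olga, Iris, Kate} → Frank is next (Frank > Olga; Frank > Kate).
  Step 2: remaining {Leo, Carol, Alice, Olga, Iris, Kate}; on the smaller side: {Leo, Carol, Alice, Olga, Iris} → Kate is next (Kate > Leo).
  Step 3: remaining {Leo, Carol, Alice, Olga, Iris}; on the smaller side: {Carol, Alice, Olga, Iris} → Leo is next (Leo > Alice).
  Step 4: remaining {Carol, Alice, Olga, Iris}; on the smaller side: {Carol, Olga, Iris} → Alice is next (Alice > Olga).
  Step 5: remaining {Carol, Olga, Iris}; on the smaller side: {Carol, Iris} → Olga is next (Olga > Iris).
  Step 6: remaining {Carol, Iris}; on the smaller side: {Carol} → Iris is next (Iris > Carol).
  Step 7: only Carol remains → lowest.
Final ranking (highest to lowest):

Frank > Kate > Leo > Alice > Olga > Iris > Carol


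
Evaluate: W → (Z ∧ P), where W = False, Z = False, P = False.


W = False, Z = False, P = False
Step 1: Z ∧ P = False AND False = False
Step 2: W → (False): false only when W=True and consequent=False.
Result: True

True


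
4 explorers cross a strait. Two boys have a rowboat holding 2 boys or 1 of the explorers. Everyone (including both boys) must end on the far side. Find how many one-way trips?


Per crossing of one of the explorers: boys→, one←, one of the explorers→, one← = 4 trips
4 × 4 = 16, + 1 final boys→ = 17
Minimum trips = 17

17


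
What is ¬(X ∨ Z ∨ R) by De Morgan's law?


De Morgan's law: ¬(P ∨ Q ∨ R) ≡ ¬P ∧ ¬Q ∧ ¬R
¬(X ∨ Z ∨ R) = ¬X ∧ ¬Z ∧ ¬R

¬X ∧ ¬Z ∧ ¬R


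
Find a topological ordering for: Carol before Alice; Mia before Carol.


Constraints: Carol before Alice; Mia before Carol
Method: repeatedly schedule the remaining task that has no remaining task required before it.
  Step 1: remaining {Alice, Carol, Mia}; every task except Mia still has a predecessor pending → schedule Mia.
  Step 2: remaining {Alice, Carol}; every task except Carol still has a predecessor pending → schedule Carol.
  Step 3: only Alice remains → schedule Alice.
Resulting order:

Mia → Carol → Alice


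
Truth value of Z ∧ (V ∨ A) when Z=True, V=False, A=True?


Z = True, V = False, A = True
Expression: Z ∧ (V ∨ A)
Step 1: V ∨ A = False OR True = True
Step 2: Z ∧ (True) = True AND True = True

True


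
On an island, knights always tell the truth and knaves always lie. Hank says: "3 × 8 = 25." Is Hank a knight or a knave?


Statement: "3 × 8 = 25."
Actual: 3 × 8 = 24
Claimed: 25
Statement is FALSE → Hank lies → Knave

Knave


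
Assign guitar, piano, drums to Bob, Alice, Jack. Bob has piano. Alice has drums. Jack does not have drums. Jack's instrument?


From clues:
  Bob → piano
  Alice → drums
By elimination, Jack gets the remaining.

guitar


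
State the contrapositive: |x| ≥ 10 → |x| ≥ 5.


Original: If |x| ≥ 10, then |x| ≥ 5
Contrapositive: If ¬Q, then ¬P
Negate Q: not (|x| ≥ 5)
Negate P: not (|x| ≥ 10)

If not (|x| ≥ 5), then not (|x| ≥ 10).


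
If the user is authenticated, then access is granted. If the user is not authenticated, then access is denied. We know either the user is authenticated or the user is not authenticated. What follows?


Constructive dilemma: (P → Q) ∧ (R → S), P ∨ R ⊢ Q ∨ S
Premise 1: the user is authenticated → access is granted
Premise 2: the user is not authenticated → access is denied
Premise 3: the user is authenticated ∨ the user is not authenticated
Case 1: Assuming the user is authenticated, then by Premise 1, access is granted.
Case 2: Assuming the user is not authenticated, then by Premise 2, access is denied.
Since one of the user is authenticated or the user is not authenticated must hold, we get access is granted or access is denied.

Access is granted or access is denied.


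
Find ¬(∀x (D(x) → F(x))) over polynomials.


Original: ∀x (D(x) → F(x))
Rule: ¬∀→∃, ¬∃→∀, negate predicate.
Negation: ∃x (D(x) ∧ ¬F(x))

∃x (D(x) ∧ ¬F(x))


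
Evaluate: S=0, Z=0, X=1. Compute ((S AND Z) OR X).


S AND Z = 0&0 = 0
0 OR 1 = 1

1


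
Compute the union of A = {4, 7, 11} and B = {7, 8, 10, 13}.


A = {4, 7, 11}
B = {7, 8, 10, 13}
Operation: union
All elements combined: 4, 7, 8, 10, 11, 13

{4, 7, 8, 10, 11, 13}


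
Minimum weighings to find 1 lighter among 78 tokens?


Each weighing has 3 outcomes (left heavy / balance / right heavy), so k weighings distinguish at most 3^k cases; splitting into three near-equal groups achieves this.
Need 3^k ≥ 78: 3^3 = 27 < 78 ≤ 3^4 = 81
k = ⌈log₃(78)⌉ = 4

4
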